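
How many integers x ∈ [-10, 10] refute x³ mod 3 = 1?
Counterexamples in [-10, 10]: {-10, -9, -7, -6, -4, -3, -1, 0, 2, 3, 5, 6, 8, 9}.

Counting them gives 14 values.

Answer: 14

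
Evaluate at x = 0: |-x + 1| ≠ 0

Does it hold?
x = 0: LHS = |-0 + 1| = |1| = 1; 1 ≠ 0 — holds

The relation is satisfied at x = 0.

Answer: Yes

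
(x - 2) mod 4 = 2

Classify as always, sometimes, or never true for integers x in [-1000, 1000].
Holds at x = 0: LHS = (0 - 2) mod 4 = (-2) mod 4 = 2; 2 = 2 — holds
Fails at x = 1: LHS = (1 - 2) mod 4 = (-1) mod 4 = 3; 3 = 2 — FAILS
It is satisfied by some integers in the range but not all.

Answer: Sometimes true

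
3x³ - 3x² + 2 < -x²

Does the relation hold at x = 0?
x = 0: LHS = 3·0³ - 3·0² + 2 = 2, RHS = -0² = 0; 2 < 0 — FAILS

The relation fails at x = 0, so x = 0 is a counterexample.

Answer: No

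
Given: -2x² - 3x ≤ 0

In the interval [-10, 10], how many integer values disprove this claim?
Counterexamples in [-10, 10]: {-1}.

Counting them gives 1 values.

Answer: 1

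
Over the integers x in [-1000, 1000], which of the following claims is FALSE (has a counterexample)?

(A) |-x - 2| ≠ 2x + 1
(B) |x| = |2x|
(A) x = 1: LHS = |-1 - 2| = |-3| = 3, RHS = 2·1 + 1 = 3; 3 ≠ 3 — FAILS
(B) x = 1: LHS = |1| = 1, RHS = |2·1| = |2| = 2; 1 = 2 — FAILS

Answer: Both A and B are false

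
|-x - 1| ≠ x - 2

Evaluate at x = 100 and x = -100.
x = 100: LHS = |-100 - 1| = |-101| = 101, RHS = 100 - 2 = 98; 101 ≠ 98 — holds
x = -100: LHS = |-(-100) - 1| = |99| = 99, RHS = (-100) - 2 = -102; 99 ≠ -102 — holds

Answer: Yes, holds for both x = 100 and x = -100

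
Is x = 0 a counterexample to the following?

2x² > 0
Substitute x = 0 into the relation:
x = 0: LHS = 2·0² = 0; 0 > 0 — FAILS

Since the claim fails at x = 0, this value is a counterexample.

Answer: Yes, x = 0 is a counterexample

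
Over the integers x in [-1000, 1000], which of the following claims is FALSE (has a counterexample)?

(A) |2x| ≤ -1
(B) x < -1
(A) x = 0: LHS = |2·0| = |0| = 0; 0 ≤ -1 — FAILS
(B) x = 0: 0 < -1 — FAILS

Answer: Both A and B are false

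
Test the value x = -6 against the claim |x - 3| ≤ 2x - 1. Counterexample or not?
Substitute x = -6 into the relation:
x = -6: LHS = |(-6) - 3| = |-9| = 9, RHS = 2·(-6) - 1 = -13; 9 ≤ -13 — FAILS

Since the claim fails at x = -6, this value is a counterexample.

Answer: Yes, x = -6 is a counterexample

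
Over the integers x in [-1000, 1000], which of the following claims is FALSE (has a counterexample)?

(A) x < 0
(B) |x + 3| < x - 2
(A) x = 0: 0 < 0 — FAILS
(B) x = 0: LHS = |0 + 3| = |3| = 3, RHS = 0 - 2 = -2; 3 < -2 — FAILS

Answer: Both A and B are false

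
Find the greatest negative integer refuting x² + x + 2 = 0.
Testing negative integers from -1 downward:
x = -1: LHS = (-1)² + (-1) + 2 = 2; 2 = 0 — FAILS  ← closest negative counterexample to 0

Answer: x = -1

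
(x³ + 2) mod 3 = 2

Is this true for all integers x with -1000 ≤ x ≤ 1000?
The claim fails at x = 1:
x = 1: LHS = (1³ + 2) mod 3 = 3 mod 3 = 0; 0 = 2 — FAILS

Because a single integer refutes it, the statement is false.

Answer: False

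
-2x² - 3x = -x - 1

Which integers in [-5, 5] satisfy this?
Track d = LHS − RHS over the integers in [-5, 5]. Equality would need d = 0, but d changes sign only between consecutive integers, jumping over 0:
x = -2: LHS = -2·(-2)² - 3·(-2) = -2, RHS = -(-2) - 1 = 1; -2 = 1 — FAILS  (d = -3)
x = -1: LHS = -2·(-1)² - 3·(-1) = 1, RHS = -(-1) - 1 = 0; 1 = 0 — FAILS  (d = 1)
x = 0: LHS = -2·0² - 3·0 = 0, RHS = -0 - 1 = -1; 0 = -1 — FAILS  (d = 1)
x = 1: LHS = -2·1² - 3·1 = -5, RHS = -1 - 1 = -2; -5 = -2 — FAILS  (d = -3)
Away from these crossings d keeps a constant sign, and checking every integer in [-5, 5] confirms d ≠ 0 throughout. Hence the two sides are never equal, so the claimed relation (=) fails for every integer in [-5, 5].

Answer: None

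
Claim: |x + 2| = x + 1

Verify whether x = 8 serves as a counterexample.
Substitute x = 8 into the relation:
x = 8: LHS = |8 + 2| = |10| = 10, RHS = 8 + 1 = 9; 10 = 9 — FAILS

Since the claim fails at x = 8, this value is a counterexample.

Answer: Yes, x = 8 is a counterexample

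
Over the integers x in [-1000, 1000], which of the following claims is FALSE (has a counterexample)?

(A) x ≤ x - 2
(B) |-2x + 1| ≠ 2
(A) x = 0: RHS = 0 - 2 = -2; 0 ≤ -2 — FAILS

(B) Track d = LHS − RHS over the integers in [-1000, 1000]. Equality would need d = 0, but d changes sign only between consecutive integers, jumping over 0:
x = -1: LHS = |-2·(-1) + 1| = |3| = 3; 3 ≠ 2 — holds  (d = 1)
x = 0: LHS = |-2·0 + 1| = |1| = 1; 1 ≠ 2 — holds  (d = -1)
x = 1: LHS = |-2·1 + 1| = |-1| = 1; 1 ≠ 2 — holds  (d = -1)
x = 2: LHS = |-2·2 + 1| = |-3| = 3; 3 ≠ 2 — holds  (d = 1)
Away from these crossings d keeps a constant sign, and checking every integer in [-1000, 1000] confirms d ≠ 0 throughout. Hence the two sides are never equal, so the relation holds for every integer in [-1000, 1000].

Only (A) has a counterexample.

Answer: A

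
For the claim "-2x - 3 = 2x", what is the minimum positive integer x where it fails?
Testing positive integers:
x = 1: LHS = -2·1 - 3 = -5, RHS = 2·1 = 2; -5 = 2 — FAILS  ← smallest positive counterexample

Answer: x = 1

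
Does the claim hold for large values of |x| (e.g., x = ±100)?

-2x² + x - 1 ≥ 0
x = 100: LHS = -2·100² + 100 - 1 = -19901; -19901 ≥ 0 — FAILS
x = -100: LHS = -2·(-100)² + (-100) - 1 = -20101; -20101 ≥ 0 — FAILS

Answer: No, fails for both x = 100 and x = -100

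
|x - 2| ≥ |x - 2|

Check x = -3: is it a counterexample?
Substitute x = -3 into the relation:
x = -3: LHS = |(-3) - 2| = |-5| = 5, RHS = |(-3) - 2| = |-5| = 5; 5 ≥ 5 — holds

The relation holds at x = -3, so it is not a counterexample.

Answer: No, x = -3 is not a counterexample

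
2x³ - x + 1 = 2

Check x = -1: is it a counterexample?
Substitute x = -1 into the relation:
x = -1: LHS = 2·(-1)³ - (-1) + 1 = 0; 0 = 2 — FAILS

Since the claim fails at x = -1, this value is a counterexample.

Answer: Yes, x = -1 is a counterexample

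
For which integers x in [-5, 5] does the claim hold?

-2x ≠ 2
Holds for: {-5, -4, -3, -2, 0, 1, 2, 3, 4, 5}
Fails for: {-1}

Answer: {-5, -4, -3, -2, 0, 1, 2, 3, 4, 5}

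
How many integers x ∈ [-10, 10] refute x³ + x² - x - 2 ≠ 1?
Track d = LHS − RHS over the integers in [-10, 10]. Equality would need d = 0, but d changes sign only between consecutive integers, jumping over 0:
x = 1: LHS = 1³ + 1² - 1 - 2 = -1; -1 ≠ 1 — holds  (d = -2)
x = 2: LHS = 2³ + 2² - 2 - 2 = 8; 8 ≠ 1 — holds  (d = 7)
Away from these crossings d keeps a constant sign, and checking every integer in [-10, 10] confirms d ≠ 0 throughout. Hence the two sides are never equal, so the relation holds for every integer in [-10, 10].

No counterexample appears in that range.

Answer: 0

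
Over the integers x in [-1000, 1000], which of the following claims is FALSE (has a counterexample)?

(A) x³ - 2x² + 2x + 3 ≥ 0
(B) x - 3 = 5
(A) x = -1: LHS = (-1)³ - 2·(-1)² + 2·(-1) + 3 = -2; -2 ≥ 0 — FAILS
(B) x = 0: LHS = 0 - 3 = -3; -3 = 5 — FAILS

Answer: Both A and B are false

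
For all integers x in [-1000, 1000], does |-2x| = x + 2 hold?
The claim fails at x = 0:
x = 0: LHS = |-2·0| = |0| = 0, RHS = 0 + 2 = 2; 0 = 2 — FAILS

Because a single integer refutes it, the statement is false.

Answer: False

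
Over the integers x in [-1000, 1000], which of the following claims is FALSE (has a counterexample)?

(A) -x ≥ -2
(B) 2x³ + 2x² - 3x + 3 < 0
(A) x = 3: -3 ≥ -2 — FAILS
(B) x = 0: LHS = 2·0³ + 2·0² - 3·0 + 3 = 3; 3 < 0 — FAILS

Answer: Both A and B are false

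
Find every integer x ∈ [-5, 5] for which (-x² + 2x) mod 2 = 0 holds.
Holds for: {-4, -2, 0, 2, 4}
Fails for: {-5, -3, -1, 1, 3, 5}

Answer: {-4, -2, 0, 2, 4}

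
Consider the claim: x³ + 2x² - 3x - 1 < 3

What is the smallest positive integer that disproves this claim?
Testing positive integers:
x = 1: LHS = 1³ + 2·1² - 3·1 - 1 = -1; -1 < 3 — holds
x = 2: LHS = 2³ + 2·2² - 3·2 - 1 = 9; 9 < 3 — FAILS  ← smallest positive counterexample

Answer: x = 2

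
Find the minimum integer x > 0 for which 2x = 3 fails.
Testing positive integers:
x = 1: LHS = 2·1 = 2; 2 = 3 — FAILS  ← smallest positive counterexample

Answer: x = 1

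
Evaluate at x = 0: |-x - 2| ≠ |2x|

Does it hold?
x = 0: LHS = |-0 - 2| = |-2| = 2, RHS = |2·0| = |0| = 0; 2 ≠ 0 — holds

The relation is satisfied at x = 0.

Answer: Yes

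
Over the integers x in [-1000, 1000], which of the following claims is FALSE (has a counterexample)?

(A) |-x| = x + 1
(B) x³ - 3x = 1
(A) x = 0: LHS = |-0| = |0| = 0, RHS = 0 + 1 = 1; 0 = 1 — FAILS
(B) x = 0: LHS = 0³ - 3·0 = 0; 0 = 1 — FAILS

Answer: Both A and B are false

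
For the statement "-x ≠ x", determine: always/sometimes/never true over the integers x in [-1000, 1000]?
Holds at x = 1: -1 ≠ 1 — holds
Fails at x = 0: LHS = -0 = 0; 0 ≠ 0 — FAILS
It is satisfied by some integers in the range but not all.

Answer: Sometimes true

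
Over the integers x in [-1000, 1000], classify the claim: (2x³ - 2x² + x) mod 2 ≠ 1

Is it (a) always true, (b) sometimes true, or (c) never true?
Holds at x = 0: LHS = (2·0³ - 2·0² + 0) mod 2 = 0 mod 2 = 0; 0 ≠ 1 — holds
Fails at x = 1: LHS = (2·1³ - 2·1² + 1) mod 2 = 1 mod 2 = 1; 1 ≠ 1 — FAILS
It is satisfied by some integers in the range but not all.

Answer: Sometimes true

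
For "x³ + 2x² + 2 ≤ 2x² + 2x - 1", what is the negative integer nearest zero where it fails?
Testing negative integers from -1 downward:
x = -1: LHS = (-1)³ + 2·(-1)² + 2 = 3, RHS = 2·(-1)² + 2·(-1) - 1 = -1; 3 ≤ -1 — FAILS  ← closest negative counterexample to 0

Answer: x = -1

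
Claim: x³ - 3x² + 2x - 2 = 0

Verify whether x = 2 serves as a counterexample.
Substitute x = 2 into the relation:
x = 2: LHS = 2³ - 3·2² + 2·2 - 2 = -2; -2 = 0 — FAILS

Since the claim fails at x = 2, this value is a counterexample.

Answer: Yes, x = 2 is a counterexample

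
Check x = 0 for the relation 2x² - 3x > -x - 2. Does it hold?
x = 0: LHS = 2·0² - 3·0 = 0, RHS = -0 - 2 = -2; 0 > -2 — holds

The relation is satisfied at x = 0.

Answer: Yes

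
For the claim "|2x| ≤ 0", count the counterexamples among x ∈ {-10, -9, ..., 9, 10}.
Counterexamples in [-10, 10]: {-10, -9, -8, -7, -6, -5, -4, -3, -2, -1, 1, 2, 3, 4, 5, 6, 7, 8, 9, 10}.

Counting them gives 20 values.

Answer: 20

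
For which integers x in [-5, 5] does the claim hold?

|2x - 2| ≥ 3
Holds for: {-5, -4, -3, -2, -1, 3, 4, 5}
Fails for: {0, 1, 2}

Answer: {-5, -4, -3, -2, -1, 3, 4, 5}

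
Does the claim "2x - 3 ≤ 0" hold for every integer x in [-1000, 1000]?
The claim fails at x = 2:
x = 2: LHS = 2·2 - 3 = 1; 1 ≤ 0 — FAILS

Because a single integer refutes it, the statement is false.

Answer: False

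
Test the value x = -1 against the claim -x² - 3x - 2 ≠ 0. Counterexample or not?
Substitute x = -1 into the relation:
x = -1: LHS = -(-1)² - 3·(-1) - 2 = 0; 0 ≠ 0 — FAILS

Since the claim fails at x = -1, this value is a counterexample.

Answer: Yes, x = -1 is a counterexample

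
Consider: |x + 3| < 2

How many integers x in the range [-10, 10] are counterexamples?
Counterexamples in [-10, 10]: {-10, -9, -8, -7, -6, -5, -1, 0, 1, 2, 3, 4, 5, 6, 7, 8, 9, 10}.

Counting them gives 18 values.

Answer: 18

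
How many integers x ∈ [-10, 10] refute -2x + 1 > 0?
Counterexamples in [-10, 10]: {1, 2, 3, 4, 5, 6, 7, 8, 9, 10}.

Counting them gives 10 values.

Answer: 10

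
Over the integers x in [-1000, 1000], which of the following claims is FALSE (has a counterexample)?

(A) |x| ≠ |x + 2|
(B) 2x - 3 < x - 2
(A) x = -1: LHS = |-1| = 1, RHS = |(-1) + 2| = |1| = 1; 1 ≠ 1 — FAILS
(B) x = 1: LHS = 2·1 - 3 = -1, RHS = 1 - 2 = -1; -1 < -1 — FAILS

Answer: Both A and B are false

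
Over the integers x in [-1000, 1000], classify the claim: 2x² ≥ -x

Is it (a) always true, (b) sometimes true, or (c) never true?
Over all integers in [-1000, 1000], LHS − RHS is smallest at x = 0, where it equals 0:
x = 0: LHS = 2·0² = 0, RHS = -0 = 0; 0 ≥ 0 — holds
At the ends of the range:
x = -1000: LHS = 2·(-1000)² = 2000000, RHS = -(-1000) = 1000; 2000000 ≥ 1000 — holds
x = 1000: LHS = 2·1000² = 2000000; 2000000 ≥ -1000 — holds
Hence LHS − RHS is never negative, i.e. LHS ≥ RHS throughout, so the relation holds for every integer in [-1000, 1000].

No counterexample exists.

Answer: Always true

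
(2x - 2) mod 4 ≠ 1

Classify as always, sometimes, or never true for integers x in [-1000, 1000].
For a polynomial with integer coefficients, its value mod 4 depends only on x mod 4, so it suffices to check one representative of each residue class, x = 0, 1, 2, 3:
x = 0: LHS = (2·0 - 2) mod 4 = (-2) mod 4 = 2; 2 ≠ 1 — holds
x = 1: LHS = (2·1 - 2) mod 4 = 0 mod 4 = 0; 0 ≠ 1 — holds
x = 2: LHS = (2·2 - 2) mod 4 = 2 mod 4 = 2; 2 ≠ 1 — holds
x = 3: LHS = (2·3 - 2) mod 4 = 4 mod 4 = 0; 0 ≠ 1 — holds
The relation holds in every residue class, so the relation holds for every integer in [-1000, 1000].

No counterexample exists.

Answer: Always true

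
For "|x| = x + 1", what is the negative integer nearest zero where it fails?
Testing negative integers from -1 downward:
x = -1: LHS = |-1| = 1, RHS = (-1) + 1 = 0; 1 = 0 — FAILS  ← closest negative counterexample to 0

Answer: x = -1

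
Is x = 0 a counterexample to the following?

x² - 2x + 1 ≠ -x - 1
Substitute x = 0 into the relation:
x = 0: LHS = 0² - 2·0 + 1 = 1, RHS = -0 - 1 = -1; 1 ≠ -1 — holds

The relation holds at x = 0, so it is not a counterexample.

Answer: No, x = 0 is not a counterexample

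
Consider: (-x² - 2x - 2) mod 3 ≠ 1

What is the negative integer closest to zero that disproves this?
Testing negative integers from -1 downward:
x = -1: LHS = (-(-1)² - 2·(-1) - 2) mod 3 = (-1) mod 3 = 2; 2 ≠ 1 — holds
x = -2: LHS = (-(-2)² - 2·(-2) - 2) mod 3 = (-2) mod 3 = 1; 1 ≠ 1 — FAILS  ← closest negative counterexample to 0

Answer: x = -2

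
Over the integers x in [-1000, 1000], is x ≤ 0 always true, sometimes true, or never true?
Holds at x = 0: 0 ≤ 0 — holds
Fails at x = 1: 1 ≤ 0 — FAILS
It is satisfied by some integers in the range but not all.

Answer: Sometimes true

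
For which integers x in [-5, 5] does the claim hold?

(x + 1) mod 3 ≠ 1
Holds for: {-5, -4, -2, -1, 1, 2, 4, 5}
Fails for: {-3, 0, 3}

Answer: {-5, -4, -2, -1, 1, 2, 4, 5}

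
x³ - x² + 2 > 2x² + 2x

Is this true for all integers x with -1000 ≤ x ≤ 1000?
The claim fails at x = 1:
x = 1: LHS = 1³ - 1² + 2 = 2, RHS = 2·1² + 2·1 = 4; 2 > 4 — FAILS

Because a single integer refutes it, the statement is false.

Answer: False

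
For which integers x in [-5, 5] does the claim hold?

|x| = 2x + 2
Track d = LHS − RHS over the integers in [-5, 5]. Equality would need d = 0, but d changes sign only between consecutive integers, jumping over 0:
x = -1: LHS = |-1| = 1, RHS = 2·(-1) + 2 = 0; 1 = 0 — FAILS  (d = 1)
x = 0: LHS = |0| = 0, RHS = 2·0 + 2 = 2; 0 = 2 — FAILS  (d = -2)
Away from these crossings d keeps a constant sign, and checking every integer in [-5, 5] confirms d ≠ 0 throughout. Hence the two sides are never equal, so the claimed relation (=) fails for every integer in [-5, 5].

Answer: None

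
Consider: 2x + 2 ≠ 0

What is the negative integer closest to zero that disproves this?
Testing negative integers from -1 downward:
x = -1: LHS = 2·(-1) + 2 = 0; 0 ≠ 0 — FAILS  ← closest negative counterexample to 0

Answer: x = -1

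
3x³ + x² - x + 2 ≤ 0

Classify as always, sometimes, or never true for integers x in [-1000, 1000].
Holds at x = -2: LHS = 3·(-2)³ + (-2)² - (-2) + 2 = -16; -16 ≤ 0 — holds
Fails at x = 0: LHS = 3·0³ + 0² - 0 + 2 = 2; 2 ≤ 0 — FAILS
It is satisfied by some integers in the range but not all.

Answer: Sometimes true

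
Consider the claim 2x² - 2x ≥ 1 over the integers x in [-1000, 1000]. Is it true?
The claim fails at x = 0:
x = 0: LHS = 2·0² - 2·0 = 0; 0 ≥ 1 — FAILS

Because a single integer refutes it, the statement is false.

Answer: False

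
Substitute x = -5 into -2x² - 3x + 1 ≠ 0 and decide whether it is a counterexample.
Substitute x = -5 into the relation:
x = -5: LHS = -2·(-5)² - 3·(-5) + 1 = -34; -34 ≠ 0 — holds

The relation holds at x = -5, so it is not a counterexample.

Answer: No, x = -5 is not a counterexample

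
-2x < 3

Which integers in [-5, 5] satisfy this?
Holds for: {-1, 0, 1, 2, 3, 4, 5}
Fails for: {-5, -4, -3, -2}

Answer: {-1, 0, 1, 2, 3, 4, 5}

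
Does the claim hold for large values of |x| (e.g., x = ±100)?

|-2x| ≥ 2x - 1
x = 100: LHS = |-2·100| = |-200| = 200, RHS = 2·100 - 1 = 199; 200 ≥ 199 — holds
x = -100: LHS = |-2·(-100)| = |200| = 200, RHS = 2·(-100) - 1 = -201; 200 ≥ -201 — holds

Answer: Yes, holds for both x = 100 and x = -100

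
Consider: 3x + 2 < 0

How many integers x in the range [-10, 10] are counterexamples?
Counterexamples in [-10, 10]: {0, 1, 2, 3, 4, 5, 6, 7, 8, 9, 10}.

Counting them gives 11 values.

Answer: 11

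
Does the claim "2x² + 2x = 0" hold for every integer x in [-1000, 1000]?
The claim fails at x = 1:
x = 1: LHS = 2·1² + 2·1 = 4; 4 = 0 — FAILS

Because a single integer refutes it, the statement is false.

Answer: False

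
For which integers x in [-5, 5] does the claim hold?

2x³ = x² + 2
Track d = LHS − RHS over the integers in [-5, 5]. Equality would need d = 0, but d changes sign only between consecutive integers, jumping over 0:
x = 1: LHS = 2·1³ = 2, RHS = 1² + 2 = 3; 2 = 3 — FAILS  (d = -1)
x = 2: LHS = 2·2³ = 16, RHS = 2² + 2 = 6; 16 = 6 — FAILS  (d = 10)
Away from these crossings d keeps a constant sign, and checking every integer in [-5, 5] confirms d ≠ 0 throughout. Hence the two sides are never equal, so the claimed relation (=) fails for every integer in [-5, 5].

Answer: None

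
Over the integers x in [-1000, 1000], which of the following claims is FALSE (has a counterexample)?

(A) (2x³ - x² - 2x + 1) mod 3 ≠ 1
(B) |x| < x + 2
(A) x = 0: LHS = (2·0³ - 0² - 2·0 + 1) mod 3 = 1 mod 3 = 1; 1 ≠ 1 — FAILS
(B) x = -1: LHS = |-1| = 1, RHS = (-1) + 2 = 1; 1 < 1 — FAILS

Answer: Both A and B are false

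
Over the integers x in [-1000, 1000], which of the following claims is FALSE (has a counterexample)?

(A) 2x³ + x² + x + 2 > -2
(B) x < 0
(A) x = -2: LHS = 2·(-2)³ + (-2)² + (-2) + 2 = -12; -12 > -2 — FAILS
(B) x = 0: 0 < 0 — FAILS

Answer: Both A and B are false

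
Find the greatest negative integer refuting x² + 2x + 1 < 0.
Testing negative integers from -1 downward:
x = -1: LHS = (-1)² + 2·(-1) + 1 = 0; 0 < 0 — FAILS  ← closest negative counterexample to 0

Answer: x = -1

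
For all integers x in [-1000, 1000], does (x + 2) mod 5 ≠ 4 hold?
The claim fails at x = 2:
x = 2: LHS = (2 + 2) mod 5 = 4 mod 5 = 4; 4 ≠ 4 — FAILS

Because a single integer refutes it, the statement is false.

Answer: False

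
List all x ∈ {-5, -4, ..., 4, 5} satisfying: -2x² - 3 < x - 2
Over all integers in [-5, 5], LHS − RHS is largest at x = 0, where it equals -1:
x = 0: LHS = -2·0² - 3 = -3, RHS = 0 - 2 = -2; -3 < -2 — holds
At the ends of the range:
x = -5: LHS = -2·(-5)² - 3 = -53, RHS = (-5) - 2 = -7; -53 < -7 — holds
x = 5: LHS = -2·5² - 3 = -53, RHS = 5 - 2 = 3; -53 < 3 — holds
Hence LHS − RHS is never zero or positive, i.e. LHS < RHS throughout, so the relation holds for every integer in [-5, 5].

Answer: All integers in [-5, 5]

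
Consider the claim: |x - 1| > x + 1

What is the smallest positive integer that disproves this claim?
Testing positive integers:
x = 1: LHS = |1 - 1| = |0| = 0, RHS = 1 + 1 = 2; 0 > 2 — FAILS  ← smallest positive counterexample

Answer: x = 1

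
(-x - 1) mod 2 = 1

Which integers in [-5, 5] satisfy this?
Holds for: {-4, -2, 0, 2, 4}
Fails for: {-5, -3, -1, 1, 3, 5}

Answer: {-4, -2, 0, 2, 4}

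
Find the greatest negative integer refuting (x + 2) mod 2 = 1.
Testing negative integers from -1 downward:
x = -1: LHS = ((-1) + 2) mod 2 = 1 mod 2 = 1; 1 = 1 — holds
x = -2: LHS = ((-2) + 2) mod 2 = 0 mod 2 = 0; 0 = 1 — FAILS  ← closest negative counterexample to 0

Answer: x = -2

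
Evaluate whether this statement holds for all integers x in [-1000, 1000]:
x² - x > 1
The claim fails at x = 0:
x = 0: LHS = 0² - 0 = 0; 0 > 1 — FAILS

Because a single integer refutes it, the statement is false.

Answer: False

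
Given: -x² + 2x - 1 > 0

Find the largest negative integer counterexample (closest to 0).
Testing negative integers from -1 downward:
x = -1: LHS = -(-1)² + 2·(-1) - 1 = -4; -4 > 0 — FAILS  ← closest negative counterexample to 0

Answer: x = -1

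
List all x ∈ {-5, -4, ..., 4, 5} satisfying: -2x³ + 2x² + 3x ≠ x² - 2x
Holds for: {-5, -4, -3, -2, -1, 1, 2, 3, 4, 5}
Fails for: {0}

Answer: {-5, -4, -3, -2, -1, 1, 2, 3, 4, 5}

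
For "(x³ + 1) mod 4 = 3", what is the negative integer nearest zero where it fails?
Testing negative integers from -1 downward:
x = -1: LHS = ((-1)³ + 1) mod 4 = 0 mod 4 = 0; 0 = 3 — FAILS  ← closest negative counterexample to 0

Answer: x = -1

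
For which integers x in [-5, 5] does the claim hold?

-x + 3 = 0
Holds for: {3}
Fails for: {-5, -4, -3, -2, -1, 0, 1, 2, 4, 5}

Answer: {3}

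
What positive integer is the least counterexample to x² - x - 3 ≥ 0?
Testing positive integers:
x = 1: LHS = 1² - 1 - 3 = -3; -3 ≥ 0 — FAILS  ← smallest positive counterexample

Answer: x = 1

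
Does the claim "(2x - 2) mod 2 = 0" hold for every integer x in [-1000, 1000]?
For a polynomial with integer coefficients, its value mod 2 depends only on x mod 2, so it suffices to check one representative of each residue class, x = 0, 1:
x = 0: LHS = (2·0 - 2) mod 2 = (-2) mod 2 = 0; 0 = 0 — holds
x = 1: LHS = (2·1 - 2) mod 2 = 0 mod 2 = 0; 0 = 0 — holds
The relation holds in every residue class, so the relation holds for every integer in [-1000, 1000].

No counterexample exists.

Answer: True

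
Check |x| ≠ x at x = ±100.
x = 100: LHS = |100| = 100; 100 ≠ 100 — FAILS
x = -100: LHS = |-100| = 100; 100 ≠ -100 — holds

Answer: Partially: fails for x = 100, holds for x = -100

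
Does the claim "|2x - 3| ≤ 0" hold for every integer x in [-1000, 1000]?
The claim fails at x = 0:
x = 0: LHS = |2·0 - 3| = |-3| = 3; 3 ≤ 0 — FAILS

Because a single integer refutes it, the statement is false.

Answer: False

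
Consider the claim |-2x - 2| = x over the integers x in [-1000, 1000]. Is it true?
The claim fails at x = 0:
x = 0: LHS = |-2·0 - 2| = |-2| = 2; 2 = 0 — FAILS

Because a single integer refutes it, the statement is false.

Answer: False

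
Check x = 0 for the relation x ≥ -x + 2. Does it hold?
x = 0: RHS = -0 + 2 = 2; 0 ≥ 2 — FAILS

The relation fails at x = 0, so x = 0 is a counterexample.

Answer: No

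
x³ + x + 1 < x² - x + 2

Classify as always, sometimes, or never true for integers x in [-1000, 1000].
Holds at x = 0: LHS = 0³ + 0 + 1 = 1, RHS = 0² - 0 + 2 = 2; 1 < 2 — holds
Fails at x = 1: LHS = 1³ + 1 + 1 = 3, RHS = 1² - 1 + 2 = 2; 3 < 2 — FAILS
It is satisfied by some integers in the range but not all.

Answer: Sometimes true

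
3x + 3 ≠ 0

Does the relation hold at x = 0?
x = 0: LHS = 3·0 + 3 = 3; 3 ≠ 0 — holds

The relation is satisfied at x = 0.

Answer: Yes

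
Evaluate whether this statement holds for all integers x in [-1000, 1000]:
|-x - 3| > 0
The claim fails at x = -3:
x = -3: LHS = |-(-3) - 3| = |0| = 0; 0 > 0 — FAILS

Because a single integer refutes it, the statement is false.

Answer: False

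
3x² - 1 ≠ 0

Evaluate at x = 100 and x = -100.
x = 100: LHS = 3·100² - 1 = 29999; 29999 ≠ 0 — holds
x = -100: LHS = 3·(-100)² - 1 = 29999; 29999 ≠ 0 — holds

Answer: Yes, holds for both x = 100 and x = -100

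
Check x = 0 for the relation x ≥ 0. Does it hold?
x = 0: 0 ≥ 0 — holds

The relation is satisfied at x = 0.

Answer: Yes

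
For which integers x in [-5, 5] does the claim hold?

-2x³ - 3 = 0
Track d = LHS − RHS over the integers in [-5, 5]. Equality would need d = 0, but d changes sign only between consecutive integers, jumping over 0:
x = -2: LHS = -2·(-2)³ - 3 = 13; 13 = 0 — FAILS  (d = 13)
x = -1: LHS = -2·(-1)³ - 3 = -1; -1 = 0 — FAILS  (d = -1)
Away from these crossings d keeps a constant sign, and checking every integer in [-5, 5] confirms d ≠ 0 throughout. Hence the two sides are never equal, so the claimed relation (=) fails for every integer in [-5, 5].

Answer: None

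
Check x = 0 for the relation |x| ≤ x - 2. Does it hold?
x = 0: LHS = |0| = 0, RHS = 0 - 2 = -2; 0 ≤ -2 — FAILS

The relation fails at x = 0, so x = 0 is a counterexample.

Answer: No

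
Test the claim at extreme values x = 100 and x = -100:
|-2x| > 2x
x = 100: LHS = |-2·100| = |-200| = 200, RHS = 2·100 = 200; 200 > 200 — FAILS
x = -100: LHS = |-2·(-100)| = |200| = 200, RHS = 2·(-100) = -200; 200 > -200 — holds

Answer: Partially: fails for x = 100, holds for x = -100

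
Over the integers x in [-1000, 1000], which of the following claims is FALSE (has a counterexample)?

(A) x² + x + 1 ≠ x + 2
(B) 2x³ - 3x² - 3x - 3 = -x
(A) x = 1: LHS = 1² + 1 + 1 = 3, RHS = 1 + 2 = 3; 3 ≠ 3 — FAILS
(B) x = 0: LHS = 2·0³ - 3·0² - 3·0 - 3 = -3, RHS = -0 = 0; -3 = 0 — FAILS

Answer: Both A and B are false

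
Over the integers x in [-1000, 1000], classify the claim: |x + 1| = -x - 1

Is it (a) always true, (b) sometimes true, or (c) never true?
Holds at x = -1: LHS = |(-1) + 1| = |0| = 0, RHS = -(-1) - 1 = 0; 0 = 0 — holds
Fails at x = 0: LHS = |0 + 1| = |1| = 1, RHS = -0 - 1 = -1; 1 = -1 — FAILS
It is satisfied by some integers in the range but not all.

Answer: Sometimes true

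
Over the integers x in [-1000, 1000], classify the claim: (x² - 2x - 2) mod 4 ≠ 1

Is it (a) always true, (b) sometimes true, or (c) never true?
Holds at x = 0: LHS = (0² - 2·0 - 2) mod 4 = (-2) mod 4 = 2; 2 ≠ 1 — holds
Fails at x = 1: LHS = (1² - 2·1 - 2) mod 4 = (-3) mod 4 = 1; 1 ≠ 1 — FAILS
It is satisfied by some integers in the range but not all.

Answer: Sometimes true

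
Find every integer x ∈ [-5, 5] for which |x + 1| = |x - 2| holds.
Track d = LHS − RHS over the integers in [-5, 5]. Equality would need d = 0, but d changes sign only between consecutive integers, jumping over 0:
x = 0: LHS = |0 + 1| = |1| = 1, RHS = |0 - 2| = |-2| = 2; 1 = 2 — FAILS  (d = -1)
x = 1: LHS = |1 + 1| = |2| = 2, RHS = |1 - 2| = |-1| = 1; 2 = 1 — FAILS  (d = 1)
Away from these crossings d keeps a constant sign, and checking every integer in [-5, 5] confirms d ≠ 0 throughout. Hence the two sides are never equal, so the claimed relation (=) fails for every integer in [-5, 5].

Answer: None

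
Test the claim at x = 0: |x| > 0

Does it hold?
x = 0: LHS = |0| = 0; 0 > 0 — FAILS

The relation fails at x = 0, so x = 0 is a counterexample.

Answer: No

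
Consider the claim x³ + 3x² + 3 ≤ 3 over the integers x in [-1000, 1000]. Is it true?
The claim fails at x = 1:
x = 1: LHS = 1³ + 3·1² + 3 = 7; 7 ≤ 3 — FAILS

Because a single integer refutes it, the statement is false.

Answer: False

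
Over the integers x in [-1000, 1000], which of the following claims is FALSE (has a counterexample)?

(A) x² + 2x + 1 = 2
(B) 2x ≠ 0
(A) x = 0: LHS = 0² + 2·0 + 1 = 1; 1 = 2 — FAILS
(B) x = 0: LHS = 2·0 = 0; 0 ≠ 0 — FAILS

Answer: Both A and B are false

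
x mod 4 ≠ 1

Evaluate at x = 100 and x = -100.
x = 100: LHS = 100 mod 4 = 0; 0 ≠ 1 — holds
x = -100: LHS = (-100) mod 4 = 0; 0 ≠ 1 — holds

Answer: Yes, holds for both x = 100 and x = -100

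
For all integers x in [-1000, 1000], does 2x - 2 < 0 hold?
The claim fails at x = 1:
x = 1: LHS = 2·1 - 2 = 0; 0 < 0 — FAILS

Because a single integer refutes it, the statement is false.

Answer: False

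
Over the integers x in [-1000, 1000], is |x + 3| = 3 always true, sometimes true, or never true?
Holds at x = 0: LHS = |0 + 3| = |3| = 3; 3 = 3 — holds
Fails at x = 1: LHS = |1 + 3| = |4| = 4; 4 = 3 — FAILS
It is satisfied by some integers in the range but not all.

Answer: Sometimes true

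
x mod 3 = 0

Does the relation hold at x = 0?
x = 0: LHS = 0 mod 3 = 0; 0 = 0 — holds

The relation is satisfied at x = 0.

Answer: Yes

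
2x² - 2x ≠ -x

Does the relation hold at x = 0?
x = 0: LHS = 2·0² - 2·0 = 0, RHS = -0 = 0; 0 ≠ 0 — FAILS

The relation fails at x = 0, so x = 0 is a counterexample.

Answer: No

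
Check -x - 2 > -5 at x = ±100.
x = 100: LHS = -100 - 2 = -102; -102 > -5 — FAILS
x = -100: LHS = -(-100) - 2 = 98; 98 > -5 — holds

Answer: Partially: fails for x = 100, holds for x = -100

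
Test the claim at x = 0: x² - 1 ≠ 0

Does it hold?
x = 0: LHS = 0² - 1 = -1; -1 ≠ 0 — holds

The relation is satisfied at x = 0.

Answer: Yes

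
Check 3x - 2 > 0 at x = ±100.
x = 100: LHS = 3·100 - 2 = 298; 298 > 0 — holds
x = -100: LHS = 3·(-100) - 2 = -302; -302 > 0 — FAILS

Answer: Partially: holds for x = 100, fails for x = -100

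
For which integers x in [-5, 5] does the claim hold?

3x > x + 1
Holds for: {1, 2, 3, 4, 5}
Fails for: {-5, -4, -3, -2, -1, 0}

Answer: {1, 2, 3, 4, 5}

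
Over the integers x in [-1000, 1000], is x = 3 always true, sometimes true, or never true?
Holds at x = 3: 3 = 3 — holds
Fails at x = 0: 0 = 3 — FAILS
It is satisfied by some integers in the range but not all.

Answer: Sometimes true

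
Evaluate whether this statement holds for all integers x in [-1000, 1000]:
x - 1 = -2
The claim fails at x = 0:
x = 0: LHS = 0 - 1 = -1; -1 = -2 — FAILS

Because a single integer refutes it, the statement is false.

Answer: False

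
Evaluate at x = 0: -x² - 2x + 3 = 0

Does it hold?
x = 0: LHS = -0² - 2·0 + 3 = 3; 3 = 0 — FAILS

The relation fails at x = 0, so x = 0 is a counterexample.

Answer: No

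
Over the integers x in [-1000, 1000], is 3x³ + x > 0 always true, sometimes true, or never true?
Holds at x = 1: LHS = 3·1³ + 1 = 4; 4 > 0 — holds
Fails at x = 0: LHS = 3·0³ + 0 = 0; 0 > 0 — FAILS
It is satisfied by some integers in the range but not all.

Answer: Sometimes true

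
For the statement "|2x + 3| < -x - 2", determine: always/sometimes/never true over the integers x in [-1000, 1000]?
Over all integers in [-1000, 1000], LHS − RHS is smallest at x = -2, where it equals 1:
x = -2: LHS = |2·(-2) + 3| = |-1| = 1, RHS = -(-2) - 2 = 0; 1 < 0 — FAILS
At the ends of the range:
x = -1000: LHS = |2·(-1000) + 3| = |-1997| = 1997, RHS = -(-1000) - 2 = 998; 1997 < 998 — FAILS
x = 1000: LHS = |2·1000 + 3| = |2003| = 2003, RHS = -1000 - 2 = -1002; 2003 < -1002 — FAILS
Hence LHS − RHS is never negative, i.e. LHS ≥ RHS throughout, so the claimed relation (<) fails for every integer in [-1000, 1000].

No integer in the range satisfies it.

Answer: Never true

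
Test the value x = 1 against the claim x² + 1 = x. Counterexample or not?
Substitute x = 1 into the relation:
x = 1: LHS = 1² + 1 = 2; 2 = 1 — FAILS

Since the claim fails at x = 1, this value is a counterexample.

Answer: Yes, x = 1 is a counterexample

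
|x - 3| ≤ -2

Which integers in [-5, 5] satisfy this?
An absolute value is never negative, so the left side is ≥ 0 for every x, while the right side is -2. Tightest case in [-5, 5] is x = 3:
x = 3: LHS = |3 - 3| = |0| = 0; 0 ≤ -2 — FAILS
Hence LHS − RHS is never zero or negative, i.e. LHS > RHS throughout, so the claimed relation (≤) fails for every integer in [-5, 5].

Answer: None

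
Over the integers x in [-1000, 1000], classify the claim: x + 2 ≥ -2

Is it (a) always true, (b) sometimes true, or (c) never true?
Holds at x = 0: LHS = 0 + 2 = 2; 2 ≥ -2 — holds
Fails at x = -5: LHS = (-5) + 2 = -3; -3 ≥ -2 — FAILS
It is satisfied by some integers in the range but not all.

Answer: Sometimes true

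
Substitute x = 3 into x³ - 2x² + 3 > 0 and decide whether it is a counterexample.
Substitute x = 3 into the relation:
x = 3: LHS = 3³ - 2·3² + 3 = 12; 12 > 0 — holds

The claim holds here, so x = 3 is not a counterexample. (A counterexample exists elsewhere, e.g. x = -1.)

Answer: No, x = 3 is not a counterexample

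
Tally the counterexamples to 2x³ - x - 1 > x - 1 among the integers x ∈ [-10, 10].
Counterexamples in [-10, 10]: {-10, -9, -8, -7, -6, -5, -4, -3, -2, -1, 0, 1}.

Counting them gives 12 values.

Answer: 12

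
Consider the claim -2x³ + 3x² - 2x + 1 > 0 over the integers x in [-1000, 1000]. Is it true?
The claim fails at x = 1:
x = 1: LHS = -2·1³ + 3·1² - 2·1 + 1 = 0; 0 > 0 — FAILS

Because a single integer refutes it, the statement is false.

Answer: False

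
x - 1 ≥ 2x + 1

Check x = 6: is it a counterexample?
Substitute x = 6 into the relation:
x = 6: LHS = 6 - 1 = 5, RHS = 2·6 + 1 = 13; 5 ≥ 13 — FAILS

Since the claim fails at x = 6, this value is a counterexample.

Answer: Yes, x = 6 is a counterexample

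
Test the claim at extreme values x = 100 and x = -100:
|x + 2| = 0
x = 100: LHS = |100 + 2| = |102| = 102; 102 = 0 — FAILS
x = -100: LHS = |(-100) + 2| = |-98| = 98; 98 = 0 — FAILS

Answer: No, fails for both x = 100 and x = -100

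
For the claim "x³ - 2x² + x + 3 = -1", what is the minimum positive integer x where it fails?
Testing positive integers:
x = 1: LHS = 1³ - 2·1² + 1 + 3 = 3; 3 = -1 — FAILS  ← smallest positive counterexample

Answer: x = 1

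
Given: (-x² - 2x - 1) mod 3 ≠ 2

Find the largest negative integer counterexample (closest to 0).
Testing negative integers from -1 downward:
x = -1: LHS = (-(-1)² - 2·(-1) - 1) mod 3 = 0 mod 3 = 0; 0 ≠ 2 — holds
x = -2: LHS = (-(-2)² - 2·(-2) - 1) mod 3 = (-1) mod 3 = 2; 2 ≠ 2 — FAILS  ← closest negative counterexample to 0

Answer: x = -2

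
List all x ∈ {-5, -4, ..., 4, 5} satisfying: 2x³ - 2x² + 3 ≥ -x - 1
Holds for: {0, 1, 2, 3, 4, 5}
Fails for: {-5, -4, -3, -2, -1}

Answer: {0, 1, 2, 3, 4, 5}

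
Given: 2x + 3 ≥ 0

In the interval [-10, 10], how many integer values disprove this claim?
Counterexamples in [-10, 10]: {-10, -9, -8, -7, -6, -5, -4, -3, -2}.

Counting them gives 9 values.

Answer: 9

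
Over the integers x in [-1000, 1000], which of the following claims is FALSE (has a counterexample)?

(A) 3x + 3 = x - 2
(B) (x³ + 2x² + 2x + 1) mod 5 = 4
(A) x = 0: LHS = 3·0 + 3 = 3, RHS = 0 - 2 = -2; 3 = -2 — FAILS
(B) x = 0: LHS = (0³ + 2·0² + 2·0 + 1) mod 5 = 1 mod 5 = 1; 1 = 4 — FAILS

Answer: Both A and B are false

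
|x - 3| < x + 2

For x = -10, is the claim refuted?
Substitute x = -10 into the relation:
x = -10: LHS = |(-10) - 3| = |-13| = 13, RHS = (-10) + 2 = -8; 13 < -8 — FAILS

Since the claim fails at x = -10, this value is a counterexample.

Answer: Yes, x = -10 is a counterexample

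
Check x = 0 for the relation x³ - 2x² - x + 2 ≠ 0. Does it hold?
x = 0: LHS = 0³ - 2·0² - 0 + 2 = 2; 2 ≠ 0 — holds

The relation is satisfied at x = 0.

Answer: Yes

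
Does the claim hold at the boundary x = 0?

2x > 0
x = 0: LHS = 2·0 = 0; 0 > 0 — FAILS

The relation fails at x = 0, so x = 0 is a counterexample.

Answer: No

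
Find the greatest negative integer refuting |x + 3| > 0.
Testing negative integers from -1 downward:
x = -1: LHS = |(-1) + 3| = |2| = 2; 2 > 0 — holds
x = -2: LHS = |(-2) + 3| = |1| = 1; 1 > 0 — holds
x = -3: LHS = |(-3) + 3| = |0| = 0; 0 > 0 — FAILS  ← closest negative counterexample to 0

Answer: x = -3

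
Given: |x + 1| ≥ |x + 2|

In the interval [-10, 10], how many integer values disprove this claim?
Counterexamples in [-10, 10]: {-1, 0, 1, 2, 3, 4, 5, 6, 7, 8, 9, 10}.

Counting them gives 12 values.

Answer: 12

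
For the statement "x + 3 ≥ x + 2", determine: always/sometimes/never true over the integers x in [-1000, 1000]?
Over all integers in [-1000, 1000], LHS − RHS is smallest at x = 0, where it equals 1:
x = 0: LHS = 0 + 3 = 3, RHS = 0 + 2 = 2; 3 ≥ 2 — holds
At the ends of the range:
x = -1000: LHS = (-1000) + 3 = -997, RHS = (-1000) + 2 = -998; -997 ≥ -998 — holds
x = 1000: LHS = 1000 + 3 = 1003, RHS = 1000 + 2 = 1002; 1003 ≥ 1002 — holds
Hence LHS − RHS is never negative, i.e. LHS ≥ RHS throughout, so the relation holds for every integer in [-1000, 1000].

No counterexample exists.

Answer: Always true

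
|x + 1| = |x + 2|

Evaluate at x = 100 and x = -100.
x = 100: LHS = |100 + 1| = |101| = 101, RHS = |100 + 2| = |102| = 102; 101 = 102 — FAILS
x = -100: LHS = |(-100) + 1| = |-99| = 99, RHS = |(-100) + 2| = |-98| = 98; 99 = 98 — FAILS

Answer: No, fails for both x = 100 and x = -100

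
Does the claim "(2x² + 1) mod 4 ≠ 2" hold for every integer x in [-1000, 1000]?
For a polynomial with integer coefficients, its value mod 4 depends only on x mod 4, so it suffices to check one representative of each residue class, x = 0, 1, 2, 3:
x = 0: LHS = (2·0² + 1) mod 4 = 1 mod 4 = 1; 1 ≠ 2 — holds
x = 1: LHS = (2·1² + 1) mod 4 = 3 mod 4 = 3; 3 ≠ 2 — holds
x = 2: LHS = (2·2² + 1) mod 4 = 9 mod 4 = 1; 1 ≠ 2 — holds
x = 3: LHS = (2·3² + 1) mod 4 = 19 mod 4 = 3; 3 ≠ 2 — holds
The relation holds in every residue class, so the relation holds for every integer in [-1000, 1000].

No counterexample exists.

Answer: True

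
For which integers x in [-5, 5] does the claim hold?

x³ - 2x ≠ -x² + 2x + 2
Track d = LHS − RHS over the integers in [-5, 5]. Equality would need d = 0, but d changes sign only between consecutive integers, jumping over 0:
x = -3: LHS = (-3)³ - 2·(-3) = -21, RHS = -(-3)² + 2·(-3) + 2 = -13; -21 ≠ -13 — holds  (d = -8)
x = -2: LHS = (-2)³ - 2·(-2) = -4, RHS = -(-2)² + 2·(-2) + 2 = -6; -4 ≠ -6 — holds  (d = 2)
x = -1: LHS = (-1)³ - 2·(-1) = 1, RHS = -(-1)² + 2·(-1) + 2 = -1; 1 ≠ -1 — holds  (d = 2)
x = 0: LHS = 0³ - 2·0 = 0, RHS = -0² + 2·0 + 2 = 2; 0 ≠ 2 — holds  (d = -2)
x = 1: LHS = 1³ - 2·1 = -1, RHS = -1² + 2·1 + 2 = 3; -1 ≠ 3 — holds  (d = -4)
x = 2: LHS = 2³ - 2·2 = 4, RHS = -2² + 2·2 + 2 = 2; 4 ≠ 2 — holds  (d = 2)
Away from these crossings d keeps a constant sign, and checking every integer in [-5, 5] confirms d ≠ 0 throughout. Hence the two sides are never equal, so the relation holds for every integer in [-5, 5].

Answer: All integers in [-5, 5]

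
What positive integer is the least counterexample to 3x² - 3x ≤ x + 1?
Testing positive integers:
x = 1: LHS = 3·1² - 3·1 = 0, RHS = 1 + 1 = 2; 0 ≤ 2 — holds
x = 2: LHS = 3·2² - 3·2 = 6, RHS = 2 + 1 = 3; 6 ≤ 3 — FAILS  ← smallest positive counterexample

Answer: x = 2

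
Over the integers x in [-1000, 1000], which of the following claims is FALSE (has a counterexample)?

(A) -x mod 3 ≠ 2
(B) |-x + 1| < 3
(A) x = 1: LHS = (-1) mod 3 = 2; 2 ≠ 2 — FAILS
(B) x = -2: LHS = |-(-2) + 1| = |3| = 3; 3 < 3 — FAILS

Answer: Both A and B are false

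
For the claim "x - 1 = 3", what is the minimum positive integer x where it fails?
Testing positive integers:
x = 1: LHS = 1 - 1 = 0; 0 = 3 — FAILS  ← smallest positive counterexample

Answer: x = 1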